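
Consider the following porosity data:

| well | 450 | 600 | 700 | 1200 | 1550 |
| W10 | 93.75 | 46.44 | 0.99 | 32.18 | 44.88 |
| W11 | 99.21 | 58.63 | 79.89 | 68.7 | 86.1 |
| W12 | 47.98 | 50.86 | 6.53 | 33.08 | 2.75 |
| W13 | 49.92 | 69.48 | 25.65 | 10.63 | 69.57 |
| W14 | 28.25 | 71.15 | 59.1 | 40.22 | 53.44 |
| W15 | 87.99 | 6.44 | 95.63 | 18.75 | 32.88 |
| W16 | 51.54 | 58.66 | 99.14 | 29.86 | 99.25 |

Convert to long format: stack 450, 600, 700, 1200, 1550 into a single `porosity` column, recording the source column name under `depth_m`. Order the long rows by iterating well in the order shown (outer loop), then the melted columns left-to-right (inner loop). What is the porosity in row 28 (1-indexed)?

35 rows total (7 × 5). Row 28: index ⌊(28-1)/5⌋ = 5 into well → W15; (28-1) mod 5 = 2 into the melted columns → 700.
So row 28 is (W15, 700, 95.63); porosity = 95.63.

95.63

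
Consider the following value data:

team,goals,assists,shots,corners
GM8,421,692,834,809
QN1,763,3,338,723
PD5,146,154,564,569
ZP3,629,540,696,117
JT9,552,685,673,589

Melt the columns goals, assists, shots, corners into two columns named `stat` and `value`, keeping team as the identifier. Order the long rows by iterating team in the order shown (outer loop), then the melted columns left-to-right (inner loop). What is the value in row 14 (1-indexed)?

20 rows total (5 × 4). Row 14: index ⌊(14-1)/4⌋ = 3 into team → ZP3; (14-1) mod 4 = 1 into the melted columns → assists.
So row 14 is (ZP3, assists, 540); value = 540.

540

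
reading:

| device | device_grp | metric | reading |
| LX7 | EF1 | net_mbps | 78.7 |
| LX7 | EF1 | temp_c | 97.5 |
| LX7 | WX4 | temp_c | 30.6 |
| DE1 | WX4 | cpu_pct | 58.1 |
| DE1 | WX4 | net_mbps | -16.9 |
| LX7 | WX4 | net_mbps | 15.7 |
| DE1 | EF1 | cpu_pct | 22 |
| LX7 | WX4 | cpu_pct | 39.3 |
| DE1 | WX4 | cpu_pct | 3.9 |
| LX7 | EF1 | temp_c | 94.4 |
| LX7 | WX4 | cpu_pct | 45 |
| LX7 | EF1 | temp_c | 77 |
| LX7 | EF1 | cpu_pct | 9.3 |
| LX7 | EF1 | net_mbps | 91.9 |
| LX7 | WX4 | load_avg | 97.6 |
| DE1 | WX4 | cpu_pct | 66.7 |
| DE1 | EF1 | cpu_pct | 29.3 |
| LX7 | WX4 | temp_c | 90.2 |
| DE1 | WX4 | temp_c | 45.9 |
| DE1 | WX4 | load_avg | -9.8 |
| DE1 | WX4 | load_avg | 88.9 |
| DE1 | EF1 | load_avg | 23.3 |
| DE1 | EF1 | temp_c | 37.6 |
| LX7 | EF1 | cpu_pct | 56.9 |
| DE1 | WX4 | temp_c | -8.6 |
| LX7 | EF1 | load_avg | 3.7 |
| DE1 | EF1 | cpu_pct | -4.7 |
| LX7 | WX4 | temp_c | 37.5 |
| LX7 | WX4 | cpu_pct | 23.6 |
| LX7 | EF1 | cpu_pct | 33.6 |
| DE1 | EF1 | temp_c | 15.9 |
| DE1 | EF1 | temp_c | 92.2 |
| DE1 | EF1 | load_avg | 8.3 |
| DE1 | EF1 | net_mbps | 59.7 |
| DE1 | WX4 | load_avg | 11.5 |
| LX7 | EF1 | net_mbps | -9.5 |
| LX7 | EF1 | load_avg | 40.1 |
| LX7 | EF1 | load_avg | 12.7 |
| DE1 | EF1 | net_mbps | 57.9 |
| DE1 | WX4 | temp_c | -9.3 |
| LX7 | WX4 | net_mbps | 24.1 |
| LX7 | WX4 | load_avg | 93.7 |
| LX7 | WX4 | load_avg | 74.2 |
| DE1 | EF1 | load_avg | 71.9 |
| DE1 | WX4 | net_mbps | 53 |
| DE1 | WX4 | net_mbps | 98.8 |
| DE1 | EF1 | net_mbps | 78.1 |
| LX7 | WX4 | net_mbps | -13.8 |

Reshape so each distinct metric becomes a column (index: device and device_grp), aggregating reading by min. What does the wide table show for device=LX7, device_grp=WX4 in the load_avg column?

74.2

Rows with device=LX7, device_grp=WX4 and metric=load_avg: reading values are 97.6, 93.7, 74.2.
min(97.6, 93.7, 74.2) = 74.2.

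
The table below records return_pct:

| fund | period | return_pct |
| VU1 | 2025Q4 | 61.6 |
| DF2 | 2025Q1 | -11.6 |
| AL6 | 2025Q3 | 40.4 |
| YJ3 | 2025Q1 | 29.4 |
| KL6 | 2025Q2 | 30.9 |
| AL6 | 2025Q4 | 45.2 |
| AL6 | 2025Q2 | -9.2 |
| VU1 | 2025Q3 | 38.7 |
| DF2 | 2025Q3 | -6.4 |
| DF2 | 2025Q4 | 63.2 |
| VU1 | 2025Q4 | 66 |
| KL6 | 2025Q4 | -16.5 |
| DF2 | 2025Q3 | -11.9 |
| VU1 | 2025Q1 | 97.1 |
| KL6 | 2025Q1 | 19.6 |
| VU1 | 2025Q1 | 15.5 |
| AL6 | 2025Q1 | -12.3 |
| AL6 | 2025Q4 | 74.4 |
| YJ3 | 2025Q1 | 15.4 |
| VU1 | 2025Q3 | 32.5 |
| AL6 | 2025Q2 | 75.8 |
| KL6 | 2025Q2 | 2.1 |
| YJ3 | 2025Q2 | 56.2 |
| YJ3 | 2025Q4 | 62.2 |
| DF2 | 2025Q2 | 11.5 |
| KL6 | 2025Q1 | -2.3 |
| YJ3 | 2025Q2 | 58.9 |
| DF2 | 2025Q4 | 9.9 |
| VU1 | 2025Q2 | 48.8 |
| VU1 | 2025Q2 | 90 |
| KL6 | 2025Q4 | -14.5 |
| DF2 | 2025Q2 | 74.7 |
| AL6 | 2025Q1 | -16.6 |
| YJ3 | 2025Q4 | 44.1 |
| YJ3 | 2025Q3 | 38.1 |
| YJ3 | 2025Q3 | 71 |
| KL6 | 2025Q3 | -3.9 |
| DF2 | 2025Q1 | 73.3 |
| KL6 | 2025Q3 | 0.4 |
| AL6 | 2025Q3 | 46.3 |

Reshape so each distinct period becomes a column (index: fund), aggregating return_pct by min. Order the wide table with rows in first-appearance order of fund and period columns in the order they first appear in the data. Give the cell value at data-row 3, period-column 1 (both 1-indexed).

45.2

With rows in first-appearance order of fund, row 3 is fund=AL6. period columns in first-appearance order: 2025Q4, 2025Q1, 2025Q3, 2025Q2; column 1 is 2025Q4.
Long rows with fund=AL6, period=2025Q4: min(45.2, 74.4) = 45.2.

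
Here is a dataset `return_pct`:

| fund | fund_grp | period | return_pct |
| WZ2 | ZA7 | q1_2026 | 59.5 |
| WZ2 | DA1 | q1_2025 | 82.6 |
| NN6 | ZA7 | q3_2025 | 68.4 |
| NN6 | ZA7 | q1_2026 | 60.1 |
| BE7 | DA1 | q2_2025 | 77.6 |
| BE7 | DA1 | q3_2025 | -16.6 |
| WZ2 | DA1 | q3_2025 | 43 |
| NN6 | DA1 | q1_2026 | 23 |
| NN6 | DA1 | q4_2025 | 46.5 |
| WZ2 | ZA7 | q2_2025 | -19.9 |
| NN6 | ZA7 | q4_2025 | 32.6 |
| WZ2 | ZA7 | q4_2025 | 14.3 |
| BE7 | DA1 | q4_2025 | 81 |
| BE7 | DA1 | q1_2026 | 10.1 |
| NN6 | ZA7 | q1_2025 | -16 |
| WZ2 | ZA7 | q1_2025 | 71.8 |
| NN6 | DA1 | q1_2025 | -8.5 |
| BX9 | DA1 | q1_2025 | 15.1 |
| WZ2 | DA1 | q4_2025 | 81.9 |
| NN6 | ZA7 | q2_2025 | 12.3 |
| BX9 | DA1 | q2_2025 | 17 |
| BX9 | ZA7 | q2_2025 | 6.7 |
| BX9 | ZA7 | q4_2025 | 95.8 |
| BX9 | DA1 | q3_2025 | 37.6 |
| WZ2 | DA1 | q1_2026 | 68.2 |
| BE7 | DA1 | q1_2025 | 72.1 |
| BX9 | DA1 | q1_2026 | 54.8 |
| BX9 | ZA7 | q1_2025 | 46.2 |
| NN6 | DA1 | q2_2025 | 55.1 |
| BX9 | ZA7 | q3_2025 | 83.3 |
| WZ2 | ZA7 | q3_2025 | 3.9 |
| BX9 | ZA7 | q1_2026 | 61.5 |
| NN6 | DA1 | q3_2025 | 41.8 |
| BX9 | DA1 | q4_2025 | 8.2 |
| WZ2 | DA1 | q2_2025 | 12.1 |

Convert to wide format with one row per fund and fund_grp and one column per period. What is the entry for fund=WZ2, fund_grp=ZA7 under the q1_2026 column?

59.5

Wide layout: rows indexed by fund and fund_grp, columns are the 5 distinct period values (q1_2026, q1_2025, q3_2025, q2_2025, q4_2025).
Cell (fund=WZ2, fund_grp=ZA7, period=q1_2026) draws from the long row where fund=WZ2, fund_grp=ZA7 and period=q1_2026, which has return_pct=59.5.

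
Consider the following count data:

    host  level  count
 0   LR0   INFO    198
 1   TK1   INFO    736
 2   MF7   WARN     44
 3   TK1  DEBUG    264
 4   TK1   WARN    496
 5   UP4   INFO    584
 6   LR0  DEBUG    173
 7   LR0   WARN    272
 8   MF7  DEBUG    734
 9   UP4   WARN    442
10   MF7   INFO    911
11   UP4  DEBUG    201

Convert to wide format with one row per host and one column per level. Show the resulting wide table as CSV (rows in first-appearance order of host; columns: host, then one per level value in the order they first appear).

host,INFO,WARN,DEBUG
LR0,198,272,173
TK1,736,496,264
MF7,911,44,734
UP4,584,442,201

Columns: host plus the 3 distinct level values (INFO, WARN, DEBUG).
For example, row LR0 column INFO takes count=198 from the long row (LR0, INFO).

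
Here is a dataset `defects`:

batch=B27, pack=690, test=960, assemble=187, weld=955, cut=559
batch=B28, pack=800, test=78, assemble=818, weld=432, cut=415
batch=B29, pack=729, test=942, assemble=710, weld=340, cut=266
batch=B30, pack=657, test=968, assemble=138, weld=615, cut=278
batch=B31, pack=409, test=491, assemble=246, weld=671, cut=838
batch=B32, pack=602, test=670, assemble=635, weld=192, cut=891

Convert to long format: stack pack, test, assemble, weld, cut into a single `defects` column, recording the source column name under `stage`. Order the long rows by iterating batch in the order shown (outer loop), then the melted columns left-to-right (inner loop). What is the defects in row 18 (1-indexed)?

138

30 rows total (6 × 5). Row 18: index ⌊(18-1)/5⌋ = 3 into batch → B30; (18-1) mod 5 = 2 into the melted columns → assemble.
So row 18 is (B30, assemble, 138); defects = 138.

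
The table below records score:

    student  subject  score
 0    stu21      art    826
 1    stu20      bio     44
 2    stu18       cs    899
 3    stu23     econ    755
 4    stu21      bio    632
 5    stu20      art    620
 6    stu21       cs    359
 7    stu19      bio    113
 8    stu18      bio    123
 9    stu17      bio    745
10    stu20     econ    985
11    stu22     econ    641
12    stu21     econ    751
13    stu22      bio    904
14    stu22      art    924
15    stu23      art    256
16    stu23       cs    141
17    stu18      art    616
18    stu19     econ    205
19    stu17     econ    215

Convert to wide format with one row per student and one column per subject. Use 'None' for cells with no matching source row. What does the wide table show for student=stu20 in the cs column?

No long-format row has student=stu20 and subject=cs, so the cell is None.

None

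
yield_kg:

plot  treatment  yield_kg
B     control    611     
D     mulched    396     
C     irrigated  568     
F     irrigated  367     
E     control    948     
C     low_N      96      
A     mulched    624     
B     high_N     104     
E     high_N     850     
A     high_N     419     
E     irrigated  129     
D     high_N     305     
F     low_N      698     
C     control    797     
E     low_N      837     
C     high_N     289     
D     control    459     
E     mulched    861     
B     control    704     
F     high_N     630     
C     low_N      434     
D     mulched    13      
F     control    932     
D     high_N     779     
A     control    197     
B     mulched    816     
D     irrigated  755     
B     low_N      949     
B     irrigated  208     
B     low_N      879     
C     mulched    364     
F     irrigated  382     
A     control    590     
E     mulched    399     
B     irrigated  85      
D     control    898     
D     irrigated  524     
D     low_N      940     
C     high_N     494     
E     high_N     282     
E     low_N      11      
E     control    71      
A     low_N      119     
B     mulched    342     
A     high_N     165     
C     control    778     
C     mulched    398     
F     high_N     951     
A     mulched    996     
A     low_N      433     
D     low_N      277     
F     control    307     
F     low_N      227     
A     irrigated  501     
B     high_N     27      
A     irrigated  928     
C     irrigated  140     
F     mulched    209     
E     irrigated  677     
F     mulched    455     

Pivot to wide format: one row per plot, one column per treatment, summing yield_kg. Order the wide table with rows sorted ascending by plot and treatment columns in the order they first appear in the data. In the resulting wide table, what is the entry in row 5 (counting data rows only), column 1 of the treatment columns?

With rows sorted ascending by plot, row 5 is plot=E. treatment columns in first-appearance order: control, mulched, irrigated, low_N, high_N; column 1 is control.
Long rows with plot=E, treatment=control: 948 + 71 = 1019.

1019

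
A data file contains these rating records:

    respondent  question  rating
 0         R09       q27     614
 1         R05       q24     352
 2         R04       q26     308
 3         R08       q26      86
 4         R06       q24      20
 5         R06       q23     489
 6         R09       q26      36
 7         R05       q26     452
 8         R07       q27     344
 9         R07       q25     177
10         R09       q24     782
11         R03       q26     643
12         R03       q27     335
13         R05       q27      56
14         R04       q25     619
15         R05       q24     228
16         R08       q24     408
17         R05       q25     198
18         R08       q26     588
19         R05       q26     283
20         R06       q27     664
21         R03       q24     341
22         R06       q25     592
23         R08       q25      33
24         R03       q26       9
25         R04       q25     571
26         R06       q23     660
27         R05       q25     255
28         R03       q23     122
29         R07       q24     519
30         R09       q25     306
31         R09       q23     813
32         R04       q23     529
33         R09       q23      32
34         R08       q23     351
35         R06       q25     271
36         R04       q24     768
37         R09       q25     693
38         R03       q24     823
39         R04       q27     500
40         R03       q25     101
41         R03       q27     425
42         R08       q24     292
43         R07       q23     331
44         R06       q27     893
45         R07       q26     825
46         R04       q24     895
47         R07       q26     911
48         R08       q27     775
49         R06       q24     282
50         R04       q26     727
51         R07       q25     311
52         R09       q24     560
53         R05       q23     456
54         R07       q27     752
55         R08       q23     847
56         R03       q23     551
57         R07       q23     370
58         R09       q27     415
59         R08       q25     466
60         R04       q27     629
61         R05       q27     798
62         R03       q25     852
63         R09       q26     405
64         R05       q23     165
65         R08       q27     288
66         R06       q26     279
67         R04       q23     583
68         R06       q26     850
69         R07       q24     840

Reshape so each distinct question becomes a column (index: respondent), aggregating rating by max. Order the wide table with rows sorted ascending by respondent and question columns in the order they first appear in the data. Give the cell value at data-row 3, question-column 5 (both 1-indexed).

With rows sorted ascending by respondent, row 3 is respondent=R05. question columns in first-appearance order: q27, q24, q26, q23, q25; column 5 is q25.
Long rows with respondent=R05, question=q25: max(198, 255) = 255.

255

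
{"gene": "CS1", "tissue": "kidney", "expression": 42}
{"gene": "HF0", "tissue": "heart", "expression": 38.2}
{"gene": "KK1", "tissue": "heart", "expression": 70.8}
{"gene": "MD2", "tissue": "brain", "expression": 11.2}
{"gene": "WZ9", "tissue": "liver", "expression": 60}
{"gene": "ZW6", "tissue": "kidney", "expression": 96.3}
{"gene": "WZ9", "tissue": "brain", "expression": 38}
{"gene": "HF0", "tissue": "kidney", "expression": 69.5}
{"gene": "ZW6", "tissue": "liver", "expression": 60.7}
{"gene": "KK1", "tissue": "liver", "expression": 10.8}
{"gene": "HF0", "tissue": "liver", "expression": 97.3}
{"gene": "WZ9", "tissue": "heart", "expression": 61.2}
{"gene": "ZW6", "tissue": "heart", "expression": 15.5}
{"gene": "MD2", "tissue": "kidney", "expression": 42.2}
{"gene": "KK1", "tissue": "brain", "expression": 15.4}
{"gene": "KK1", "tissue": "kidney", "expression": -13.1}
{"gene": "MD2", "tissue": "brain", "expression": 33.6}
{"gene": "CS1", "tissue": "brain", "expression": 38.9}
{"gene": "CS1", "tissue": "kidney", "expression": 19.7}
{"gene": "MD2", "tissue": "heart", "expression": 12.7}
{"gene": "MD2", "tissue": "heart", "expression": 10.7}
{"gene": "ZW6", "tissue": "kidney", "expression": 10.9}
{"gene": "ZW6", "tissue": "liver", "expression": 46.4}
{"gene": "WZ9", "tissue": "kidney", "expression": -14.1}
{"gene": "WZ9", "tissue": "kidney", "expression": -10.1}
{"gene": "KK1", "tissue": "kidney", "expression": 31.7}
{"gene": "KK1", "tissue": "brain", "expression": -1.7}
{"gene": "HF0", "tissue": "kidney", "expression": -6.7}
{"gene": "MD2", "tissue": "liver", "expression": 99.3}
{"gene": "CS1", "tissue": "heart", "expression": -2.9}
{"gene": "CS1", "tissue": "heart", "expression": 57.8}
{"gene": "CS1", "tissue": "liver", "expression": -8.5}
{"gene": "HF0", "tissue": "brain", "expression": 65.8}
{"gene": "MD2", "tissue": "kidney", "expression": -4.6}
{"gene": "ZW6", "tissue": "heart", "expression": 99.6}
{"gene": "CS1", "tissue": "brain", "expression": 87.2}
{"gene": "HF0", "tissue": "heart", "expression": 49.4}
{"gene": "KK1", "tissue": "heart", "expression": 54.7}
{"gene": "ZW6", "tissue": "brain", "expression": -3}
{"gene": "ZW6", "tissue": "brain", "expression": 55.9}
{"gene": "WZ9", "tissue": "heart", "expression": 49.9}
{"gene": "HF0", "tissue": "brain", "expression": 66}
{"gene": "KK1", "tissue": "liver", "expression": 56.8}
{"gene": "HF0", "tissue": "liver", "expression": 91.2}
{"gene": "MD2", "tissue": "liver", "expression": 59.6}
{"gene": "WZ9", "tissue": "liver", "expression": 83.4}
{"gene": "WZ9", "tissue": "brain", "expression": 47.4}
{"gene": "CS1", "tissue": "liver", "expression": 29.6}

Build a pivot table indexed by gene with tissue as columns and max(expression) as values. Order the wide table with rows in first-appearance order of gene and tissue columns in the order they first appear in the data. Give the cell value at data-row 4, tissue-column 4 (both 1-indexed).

With rows in first-appearance order of gene, row 4 is gene=MD2. tissue columns in first-appearance order: kidney, heart, brain, liver; column 4 is liver.
Long rows with gene=MD2, tissue=liver: max(99.3, 59.6) = 99.3.

99.3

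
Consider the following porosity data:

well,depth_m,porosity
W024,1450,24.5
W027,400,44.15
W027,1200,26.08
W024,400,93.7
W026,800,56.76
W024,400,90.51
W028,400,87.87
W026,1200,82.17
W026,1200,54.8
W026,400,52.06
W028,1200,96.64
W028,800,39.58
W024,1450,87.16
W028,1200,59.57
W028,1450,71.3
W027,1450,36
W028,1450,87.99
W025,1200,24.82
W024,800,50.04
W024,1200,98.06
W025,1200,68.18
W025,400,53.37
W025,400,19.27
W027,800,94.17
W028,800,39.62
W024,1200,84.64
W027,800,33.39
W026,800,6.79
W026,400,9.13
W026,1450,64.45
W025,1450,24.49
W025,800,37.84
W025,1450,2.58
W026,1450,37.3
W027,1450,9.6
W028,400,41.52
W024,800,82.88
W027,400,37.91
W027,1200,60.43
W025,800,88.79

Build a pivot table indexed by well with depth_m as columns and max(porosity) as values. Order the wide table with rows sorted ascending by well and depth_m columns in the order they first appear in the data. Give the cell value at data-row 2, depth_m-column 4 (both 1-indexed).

88.79

With rows sorted ascending by well, row 2 is well=W025. depth_m columns in first-appearance order: 1450, 400, 1200, 800; column 4 is 800.
Long rows with well=W025, depth_m=800: max(37.84, 88.79) = 88.79.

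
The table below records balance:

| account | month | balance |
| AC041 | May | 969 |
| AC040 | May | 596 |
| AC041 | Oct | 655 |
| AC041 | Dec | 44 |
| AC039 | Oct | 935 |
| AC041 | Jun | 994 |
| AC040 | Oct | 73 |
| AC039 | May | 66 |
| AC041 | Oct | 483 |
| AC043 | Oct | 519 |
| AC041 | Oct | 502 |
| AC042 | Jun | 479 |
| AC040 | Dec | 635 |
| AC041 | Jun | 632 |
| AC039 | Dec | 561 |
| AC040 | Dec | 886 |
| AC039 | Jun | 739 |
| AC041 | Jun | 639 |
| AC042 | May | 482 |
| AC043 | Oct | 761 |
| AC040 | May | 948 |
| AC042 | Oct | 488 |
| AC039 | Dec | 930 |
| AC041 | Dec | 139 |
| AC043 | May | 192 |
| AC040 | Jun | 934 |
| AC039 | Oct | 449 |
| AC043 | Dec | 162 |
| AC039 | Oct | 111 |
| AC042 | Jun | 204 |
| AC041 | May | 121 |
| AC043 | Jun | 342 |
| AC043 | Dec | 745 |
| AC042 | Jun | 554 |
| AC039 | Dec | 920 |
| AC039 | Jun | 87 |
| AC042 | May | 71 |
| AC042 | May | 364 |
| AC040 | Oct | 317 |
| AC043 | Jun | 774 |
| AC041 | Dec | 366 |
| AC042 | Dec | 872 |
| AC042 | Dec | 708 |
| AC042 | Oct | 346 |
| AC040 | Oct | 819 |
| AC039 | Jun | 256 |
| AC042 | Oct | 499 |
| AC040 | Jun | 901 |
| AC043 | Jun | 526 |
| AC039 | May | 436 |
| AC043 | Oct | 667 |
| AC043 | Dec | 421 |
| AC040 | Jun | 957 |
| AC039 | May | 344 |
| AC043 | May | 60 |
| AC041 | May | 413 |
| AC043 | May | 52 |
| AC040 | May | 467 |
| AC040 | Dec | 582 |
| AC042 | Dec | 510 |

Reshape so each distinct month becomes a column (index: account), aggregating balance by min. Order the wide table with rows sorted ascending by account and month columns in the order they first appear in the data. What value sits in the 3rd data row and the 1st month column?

121

With rows sorted ascending by account, row 3 is account=AC041. month columns in first-appearance order: May, Oct, Dec, Jun; column 1 is May.
Long rows with account=AC041, month=May: min(969, 121, 413) = 121.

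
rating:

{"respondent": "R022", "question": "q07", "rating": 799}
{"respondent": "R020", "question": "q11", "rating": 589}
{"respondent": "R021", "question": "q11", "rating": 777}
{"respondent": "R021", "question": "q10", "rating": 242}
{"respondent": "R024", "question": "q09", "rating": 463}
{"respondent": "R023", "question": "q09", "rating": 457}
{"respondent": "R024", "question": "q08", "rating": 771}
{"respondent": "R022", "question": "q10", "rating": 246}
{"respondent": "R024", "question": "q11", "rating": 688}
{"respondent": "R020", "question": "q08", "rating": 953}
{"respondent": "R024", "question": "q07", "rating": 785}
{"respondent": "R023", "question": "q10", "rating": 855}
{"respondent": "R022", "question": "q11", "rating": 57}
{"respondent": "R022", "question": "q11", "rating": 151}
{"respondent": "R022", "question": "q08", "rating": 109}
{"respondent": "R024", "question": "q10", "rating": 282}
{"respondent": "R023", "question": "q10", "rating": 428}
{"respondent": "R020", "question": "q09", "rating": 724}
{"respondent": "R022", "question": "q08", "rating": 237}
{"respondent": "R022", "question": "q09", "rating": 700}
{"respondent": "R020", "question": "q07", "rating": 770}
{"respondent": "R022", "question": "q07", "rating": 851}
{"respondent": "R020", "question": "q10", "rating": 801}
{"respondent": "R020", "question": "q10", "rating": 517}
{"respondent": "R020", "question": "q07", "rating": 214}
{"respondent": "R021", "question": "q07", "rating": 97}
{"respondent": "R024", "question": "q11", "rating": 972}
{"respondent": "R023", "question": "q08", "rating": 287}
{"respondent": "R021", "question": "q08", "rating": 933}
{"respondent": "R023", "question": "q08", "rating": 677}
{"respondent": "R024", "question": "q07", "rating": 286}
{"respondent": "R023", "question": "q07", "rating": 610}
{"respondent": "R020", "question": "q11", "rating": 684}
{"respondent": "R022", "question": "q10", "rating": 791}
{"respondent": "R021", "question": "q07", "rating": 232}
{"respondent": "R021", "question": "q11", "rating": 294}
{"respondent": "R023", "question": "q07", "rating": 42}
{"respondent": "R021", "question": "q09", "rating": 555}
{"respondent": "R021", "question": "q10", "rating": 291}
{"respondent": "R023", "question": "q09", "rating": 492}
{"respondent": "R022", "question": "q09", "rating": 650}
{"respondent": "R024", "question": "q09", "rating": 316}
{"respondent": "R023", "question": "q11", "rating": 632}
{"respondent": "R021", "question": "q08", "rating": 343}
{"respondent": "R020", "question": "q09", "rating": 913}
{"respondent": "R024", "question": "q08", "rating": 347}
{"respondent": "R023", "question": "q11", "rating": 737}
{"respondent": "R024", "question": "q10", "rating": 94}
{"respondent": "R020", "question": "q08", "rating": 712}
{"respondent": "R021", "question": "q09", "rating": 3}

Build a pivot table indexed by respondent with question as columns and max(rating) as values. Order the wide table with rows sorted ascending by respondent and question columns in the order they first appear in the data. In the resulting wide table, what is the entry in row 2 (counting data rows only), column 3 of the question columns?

291

With rows sorted ascending by respondent, row 2 is respondent=R021. question columns in first-appearance order: q07, q11, q10, q09, q08; column 3 is q10.
Long rows with respondent=R021, question=q10: max(242, 291) = 291.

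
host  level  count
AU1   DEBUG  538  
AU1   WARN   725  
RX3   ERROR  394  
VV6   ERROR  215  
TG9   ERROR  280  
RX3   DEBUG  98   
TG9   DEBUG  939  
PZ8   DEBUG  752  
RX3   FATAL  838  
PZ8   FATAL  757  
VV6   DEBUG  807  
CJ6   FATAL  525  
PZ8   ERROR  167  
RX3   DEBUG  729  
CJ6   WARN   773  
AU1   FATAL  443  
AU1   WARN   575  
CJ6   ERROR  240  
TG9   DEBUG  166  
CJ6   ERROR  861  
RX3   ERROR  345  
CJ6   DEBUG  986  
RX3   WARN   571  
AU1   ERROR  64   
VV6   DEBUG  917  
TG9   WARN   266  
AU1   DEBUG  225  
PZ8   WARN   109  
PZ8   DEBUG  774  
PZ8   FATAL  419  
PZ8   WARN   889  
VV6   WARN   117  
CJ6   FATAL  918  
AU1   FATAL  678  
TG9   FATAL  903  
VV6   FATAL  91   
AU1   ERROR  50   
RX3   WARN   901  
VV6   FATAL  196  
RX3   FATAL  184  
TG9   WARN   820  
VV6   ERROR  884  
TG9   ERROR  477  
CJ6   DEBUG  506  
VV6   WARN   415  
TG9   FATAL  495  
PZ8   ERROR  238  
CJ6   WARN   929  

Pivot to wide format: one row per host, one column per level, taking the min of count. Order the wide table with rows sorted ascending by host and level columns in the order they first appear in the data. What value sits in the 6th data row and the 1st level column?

807

With rows sorted ascending by host, row 6 is host=VV6. level columns in first-appearance order: DEBUG, WARN, ERROR, FATAL; column 1 is DEBUG.
Long rows with host=VV6, level=DEBUG: min(807, 917) = 807.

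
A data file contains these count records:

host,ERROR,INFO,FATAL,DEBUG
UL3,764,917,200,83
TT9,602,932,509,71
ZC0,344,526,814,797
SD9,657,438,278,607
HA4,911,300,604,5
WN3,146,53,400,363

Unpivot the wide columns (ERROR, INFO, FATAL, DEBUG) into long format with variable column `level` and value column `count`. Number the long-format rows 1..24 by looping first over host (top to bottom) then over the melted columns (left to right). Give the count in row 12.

797

24 rows total (6 × 4). Row 12: index ⌊(12-1)/4⌋ = 2 into host → ZC0; (12-1) mod 4 = 3 into the melted columns → DEBUG.
So row 12 is (ZC0, DEBUG, 797); count = 797.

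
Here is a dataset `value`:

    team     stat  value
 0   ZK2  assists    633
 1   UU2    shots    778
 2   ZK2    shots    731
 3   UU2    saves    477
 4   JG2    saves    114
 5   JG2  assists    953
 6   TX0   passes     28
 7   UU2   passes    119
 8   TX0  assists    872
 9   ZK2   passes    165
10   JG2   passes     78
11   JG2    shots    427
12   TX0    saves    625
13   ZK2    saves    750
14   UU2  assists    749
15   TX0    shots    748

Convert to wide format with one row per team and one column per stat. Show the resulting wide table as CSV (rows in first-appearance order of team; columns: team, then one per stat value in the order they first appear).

team,assists,shots,saves,passes
ZK2,633,731,750,165
UU2,749,778,477,119
JG2,953,427,114,78
TX0,872,748,625,28

Columns: team plus the 4 distinct stat values (assists, shots, saves, passes).
For example, row ZK2 column assists takes value=633 from the long row (ZK2, assists).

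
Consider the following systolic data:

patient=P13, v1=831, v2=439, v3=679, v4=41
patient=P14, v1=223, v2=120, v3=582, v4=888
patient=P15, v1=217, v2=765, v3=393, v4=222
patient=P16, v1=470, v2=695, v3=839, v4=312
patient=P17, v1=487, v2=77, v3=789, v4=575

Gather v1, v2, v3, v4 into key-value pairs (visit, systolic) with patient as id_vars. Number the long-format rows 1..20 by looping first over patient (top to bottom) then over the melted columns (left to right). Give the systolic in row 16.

312

20 rows total (5 × 4). Row 16: index ⌊(16-1)/4⌋ = 3 into patient → P16; (16-1) mod 4 = 3 into the melted columns → v4.
So row 16 is (P16, v4, 312); systolic = 312.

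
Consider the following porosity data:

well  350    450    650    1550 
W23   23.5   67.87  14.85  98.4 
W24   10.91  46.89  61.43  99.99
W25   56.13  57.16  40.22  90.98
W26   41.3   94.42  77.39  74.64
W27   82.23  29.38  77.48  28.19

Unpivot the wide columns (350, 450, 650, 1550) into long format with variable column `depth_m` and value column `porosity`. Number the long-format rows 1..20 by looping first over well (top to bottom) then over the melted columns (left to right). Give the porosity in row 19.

77.48

20 rows total (5 × 4). Row 19: index ⌊(19-1)/4⌋ = 4 into well → W27; (19-1) mod 4 = 2 into the melted columns → 650.
So row 19 is (W27, 650, 77.48); porosity = 77.48.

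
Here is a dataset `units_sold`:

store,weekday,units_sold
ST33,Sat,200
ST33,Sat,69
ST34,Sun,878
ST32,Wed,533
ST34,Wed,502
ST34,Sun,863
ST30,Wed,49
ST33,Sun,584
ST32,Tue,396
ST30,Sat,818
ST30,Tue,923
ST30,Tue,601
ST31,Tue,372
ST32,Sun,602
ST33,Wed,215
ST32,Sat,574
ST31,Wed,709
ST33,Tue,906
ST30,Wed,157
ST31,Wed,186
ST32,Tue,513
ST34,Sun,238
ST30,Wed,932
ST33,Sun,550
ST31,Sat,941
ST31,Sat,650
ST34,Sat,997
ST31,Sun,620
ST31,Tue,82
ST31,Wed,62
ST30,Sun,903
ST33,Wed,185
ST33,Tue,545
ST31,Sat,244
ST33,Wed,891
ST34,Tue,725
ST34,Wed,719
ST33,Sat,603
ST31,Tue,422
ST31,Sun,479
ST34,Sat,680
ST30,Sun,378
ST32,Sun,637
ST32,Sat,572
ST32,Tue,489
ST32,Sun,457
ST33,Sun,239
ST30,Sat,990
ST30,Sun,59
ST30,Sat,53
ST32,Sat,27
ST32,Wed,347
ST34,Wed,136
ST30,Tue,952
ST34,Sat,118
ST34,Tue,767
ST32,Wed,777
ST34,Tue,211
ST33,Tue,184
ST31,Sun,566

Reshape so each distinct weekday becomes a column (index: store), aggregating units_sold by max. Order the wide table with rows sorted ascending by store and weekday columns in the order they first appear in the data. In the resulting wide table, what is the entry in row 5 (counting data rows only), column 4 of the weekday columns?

With rows sorted ascending by store, row 5 is store=ST34. weekday columns in first-appearance order: Sat, Sun, Wed, Tue; column 4 is Tue.
Long rows with store=ST34, weekday=Tue: max(725, 767, 211) = 767.

767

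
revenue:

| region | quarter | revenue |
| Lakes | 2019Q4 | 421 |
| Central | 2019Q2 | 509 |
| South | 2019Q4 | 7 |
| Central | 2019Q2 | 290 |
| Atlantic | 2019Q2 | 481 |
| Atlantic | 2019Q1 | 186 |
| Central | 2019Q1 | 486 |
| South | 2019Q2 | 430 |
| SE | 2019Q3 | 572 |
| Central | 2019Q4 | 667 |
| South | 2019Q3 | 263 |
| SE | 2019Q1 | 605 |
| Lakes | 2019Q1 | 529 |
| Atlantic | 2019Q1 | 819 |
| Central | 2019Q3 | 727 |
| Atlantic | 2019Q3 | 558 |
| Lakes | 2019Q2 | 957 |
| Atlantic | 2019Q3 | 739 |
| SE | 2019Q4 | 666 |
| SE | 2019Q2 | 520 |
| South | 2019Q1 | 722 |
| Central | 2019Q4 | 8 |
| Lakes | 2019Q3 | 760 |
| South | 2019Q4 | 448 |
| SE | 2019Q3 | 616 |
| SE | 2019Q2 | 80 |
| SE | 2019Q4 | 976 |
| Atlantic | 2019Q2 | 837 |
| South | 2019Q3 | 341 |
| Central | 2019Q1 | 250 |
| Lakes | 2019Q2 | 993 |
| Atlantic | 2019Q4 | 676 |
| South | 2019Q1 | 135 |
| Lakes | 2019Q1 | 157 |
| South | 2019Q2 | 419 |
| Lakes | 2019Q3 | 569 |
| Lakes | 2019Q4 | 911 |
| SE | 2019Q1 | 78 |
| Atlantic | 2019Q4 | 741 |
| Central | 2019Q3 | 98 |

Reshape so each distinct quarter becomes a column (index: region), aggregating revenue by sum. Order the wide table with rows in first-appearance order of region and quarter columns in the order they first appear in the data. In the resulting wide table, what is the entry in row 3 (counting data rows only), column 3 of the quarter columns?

With rows in first-appearance order of region, row 3 is region=South. quarter columns in first-appearance order: 2019Q4, 2019Q2, 2019Q1, 2019Q3; column 3 is 2019Q1.
Long rows with region=South, quarter=2019Q1: 722 + 135 = 857.

857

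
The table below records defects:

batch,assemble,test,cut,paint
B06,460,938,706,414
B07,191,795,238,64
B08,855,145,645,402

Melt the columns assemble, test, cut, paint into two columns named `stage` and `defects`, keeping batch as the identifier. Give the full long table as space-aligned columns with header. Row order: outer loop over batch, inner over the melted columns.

batch  stage     defects
B06    assemble  460    
B06    test      938    
B06    cut       706    
B06    paint     414    
B07    assemble  191    
B07    test      795    
B07    cut       238    
B07    paint     64     
B08    assemble  855    
B08    test      145    
B08    cut       645    
B08    paint     402    

Each (batch, column) pair becomes one row: 3 × 4 = 12 rows.
For example, (B06, assemble) → defects=460.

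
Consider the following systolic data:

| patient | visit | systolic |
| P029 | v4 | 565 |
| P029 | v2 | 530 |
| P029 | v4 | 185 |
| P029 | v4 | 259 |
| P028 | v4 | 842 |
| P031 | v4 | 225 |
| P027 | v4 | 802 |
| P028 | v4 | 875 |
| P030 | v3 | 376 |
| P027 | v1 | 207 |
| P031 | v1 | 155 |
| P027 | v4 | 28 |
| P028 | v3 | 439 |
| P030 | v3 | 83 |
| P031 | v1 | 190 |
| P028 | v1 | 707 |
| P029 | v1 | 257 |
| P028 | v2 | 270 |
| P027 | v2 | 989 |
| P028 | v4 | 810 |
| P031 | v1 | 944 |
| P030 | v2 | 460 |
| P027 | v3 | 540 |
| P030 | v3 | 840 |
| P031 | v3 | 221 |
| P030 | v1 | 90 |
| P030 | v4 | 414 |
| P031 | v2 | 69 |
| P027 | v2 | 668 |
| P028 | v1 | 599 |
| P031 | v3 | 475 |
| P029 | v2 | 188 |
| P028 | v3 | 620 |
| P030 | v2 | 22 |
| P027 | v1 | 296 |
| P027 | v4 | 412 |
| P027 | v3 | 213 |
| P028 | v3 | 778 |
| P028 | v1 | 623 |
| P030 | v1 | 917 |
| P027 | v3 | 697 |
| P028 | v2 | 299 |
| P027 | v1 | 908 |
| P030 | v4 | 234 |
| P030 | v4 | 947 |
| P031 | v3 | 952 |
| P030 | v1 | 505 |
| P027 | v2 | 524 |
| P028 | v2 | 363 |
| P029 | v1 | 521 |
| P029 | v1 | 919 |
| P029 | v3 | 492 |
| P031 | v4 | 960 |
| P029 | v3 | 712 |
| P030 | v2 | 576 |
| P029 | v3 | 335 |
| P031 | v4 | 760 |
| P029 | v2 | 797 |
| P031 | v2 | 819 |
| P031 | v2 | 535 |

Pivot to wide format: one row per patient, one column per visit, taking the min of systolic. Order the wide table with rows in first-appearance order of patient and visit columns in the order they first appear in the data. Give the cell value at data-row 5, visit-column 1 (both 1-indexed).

With rows in first-appearance order of patient, row 5 is patient=P030. visit columns in first-appearance order: v4, v2, v3, v1; column 1 is v4.
Long rows with patient=P030, visit=v4: min(414, 234, 947) = 234.

234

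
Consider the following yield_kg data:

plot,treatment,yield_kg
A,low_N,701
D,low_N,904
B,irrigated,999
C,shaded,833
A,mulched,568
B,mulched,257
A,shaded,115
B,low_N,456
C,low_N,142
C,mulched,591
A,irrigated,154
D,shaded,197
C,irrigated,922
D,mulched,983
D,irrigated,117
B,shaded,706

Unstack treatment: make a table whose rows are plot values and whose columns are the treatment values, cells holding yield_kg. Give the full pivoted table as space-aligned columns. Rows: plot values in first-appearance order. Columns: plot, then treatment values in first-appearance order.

Columns: plot plus the 4 distinct treatment values (low_N, irrigated, shaded, mulched).
For example, row A column low_N takes yield_kg=701 from the long row (A, low_N).

plot  low_N  irrigated  shaded  mulched
A     701    154        115     568    
D     904    117        197     983    
B     456    999        706     257    
C     142    922        833     591    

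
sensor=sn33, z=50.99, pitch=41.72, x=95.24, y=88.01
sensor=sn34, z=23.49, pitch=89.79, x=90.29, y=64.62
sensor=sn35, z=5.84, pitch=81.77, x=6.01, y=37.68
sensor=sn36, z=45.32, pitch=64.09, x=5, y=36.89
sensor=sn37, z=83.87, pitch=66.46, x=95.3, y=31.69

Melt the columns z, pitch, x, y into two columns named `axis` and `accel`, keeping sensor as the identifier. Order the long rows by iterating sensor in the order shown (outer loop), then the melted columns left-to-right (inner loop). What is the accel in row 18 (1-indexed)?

66.46

20 rows total (5 × 4). Row 18: index ⌊(18-1)/4⌋ = 4 into sensor → sn37; (18-1) mod 4 = 1 into the melted columns → pitch.
So row 18 is (sn37, pitch, 66.46); accel = 66.46.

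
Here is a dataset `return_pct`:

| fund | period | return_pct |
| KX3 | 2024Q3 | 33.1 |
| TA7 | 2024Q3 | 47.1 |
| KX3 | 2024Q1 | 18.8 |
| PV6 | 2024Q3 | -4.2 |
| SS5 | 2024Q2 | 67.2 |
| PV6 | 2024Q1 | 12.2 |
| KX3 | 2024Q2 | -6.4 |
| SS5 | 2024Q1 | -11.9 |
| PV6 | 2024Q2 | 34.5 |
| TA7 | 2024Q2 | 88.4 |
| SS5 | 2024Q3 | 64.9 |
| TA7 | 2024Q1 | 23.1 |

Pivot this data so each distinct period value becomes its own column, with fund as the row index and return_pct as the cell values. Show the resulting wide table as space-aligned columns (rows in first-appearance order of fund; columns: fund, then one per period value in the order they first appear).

fund  2024Q3  2024Q1  2024Q2
KX3   33.1    18.8    -6.4  
TA7   47.1    23.1    88.4  
PV6   -4.2    12.2    34.5  
SS5   64.9    -11.9   67.2  

Columns: fund plus the 3 distinct period values (2024Q3, 2024Q1, 2024Q2).
For example, row KX3 column 2024Q3 takes return_pct=33.1 from the long row (KX3, 2024Q3).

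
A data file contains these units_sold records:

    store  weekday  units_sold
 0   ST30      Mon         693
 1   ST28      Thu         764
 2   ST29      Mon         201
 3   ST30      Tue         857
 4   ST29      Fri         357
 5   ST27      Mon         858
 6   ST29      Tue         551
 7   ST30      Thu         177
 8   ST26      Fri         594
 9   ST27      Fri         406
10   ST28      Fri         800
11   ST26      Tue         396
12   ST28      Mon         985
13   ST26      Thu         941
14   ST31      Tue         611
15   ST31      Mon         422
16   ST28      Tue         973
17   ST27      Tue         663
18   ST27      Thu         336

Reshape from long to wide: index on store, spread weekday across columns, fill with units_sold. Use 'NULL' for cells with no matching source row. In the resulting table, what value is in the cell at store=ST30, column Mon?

The long row with store=ST30, weekday=Mon has units_sold=693.

693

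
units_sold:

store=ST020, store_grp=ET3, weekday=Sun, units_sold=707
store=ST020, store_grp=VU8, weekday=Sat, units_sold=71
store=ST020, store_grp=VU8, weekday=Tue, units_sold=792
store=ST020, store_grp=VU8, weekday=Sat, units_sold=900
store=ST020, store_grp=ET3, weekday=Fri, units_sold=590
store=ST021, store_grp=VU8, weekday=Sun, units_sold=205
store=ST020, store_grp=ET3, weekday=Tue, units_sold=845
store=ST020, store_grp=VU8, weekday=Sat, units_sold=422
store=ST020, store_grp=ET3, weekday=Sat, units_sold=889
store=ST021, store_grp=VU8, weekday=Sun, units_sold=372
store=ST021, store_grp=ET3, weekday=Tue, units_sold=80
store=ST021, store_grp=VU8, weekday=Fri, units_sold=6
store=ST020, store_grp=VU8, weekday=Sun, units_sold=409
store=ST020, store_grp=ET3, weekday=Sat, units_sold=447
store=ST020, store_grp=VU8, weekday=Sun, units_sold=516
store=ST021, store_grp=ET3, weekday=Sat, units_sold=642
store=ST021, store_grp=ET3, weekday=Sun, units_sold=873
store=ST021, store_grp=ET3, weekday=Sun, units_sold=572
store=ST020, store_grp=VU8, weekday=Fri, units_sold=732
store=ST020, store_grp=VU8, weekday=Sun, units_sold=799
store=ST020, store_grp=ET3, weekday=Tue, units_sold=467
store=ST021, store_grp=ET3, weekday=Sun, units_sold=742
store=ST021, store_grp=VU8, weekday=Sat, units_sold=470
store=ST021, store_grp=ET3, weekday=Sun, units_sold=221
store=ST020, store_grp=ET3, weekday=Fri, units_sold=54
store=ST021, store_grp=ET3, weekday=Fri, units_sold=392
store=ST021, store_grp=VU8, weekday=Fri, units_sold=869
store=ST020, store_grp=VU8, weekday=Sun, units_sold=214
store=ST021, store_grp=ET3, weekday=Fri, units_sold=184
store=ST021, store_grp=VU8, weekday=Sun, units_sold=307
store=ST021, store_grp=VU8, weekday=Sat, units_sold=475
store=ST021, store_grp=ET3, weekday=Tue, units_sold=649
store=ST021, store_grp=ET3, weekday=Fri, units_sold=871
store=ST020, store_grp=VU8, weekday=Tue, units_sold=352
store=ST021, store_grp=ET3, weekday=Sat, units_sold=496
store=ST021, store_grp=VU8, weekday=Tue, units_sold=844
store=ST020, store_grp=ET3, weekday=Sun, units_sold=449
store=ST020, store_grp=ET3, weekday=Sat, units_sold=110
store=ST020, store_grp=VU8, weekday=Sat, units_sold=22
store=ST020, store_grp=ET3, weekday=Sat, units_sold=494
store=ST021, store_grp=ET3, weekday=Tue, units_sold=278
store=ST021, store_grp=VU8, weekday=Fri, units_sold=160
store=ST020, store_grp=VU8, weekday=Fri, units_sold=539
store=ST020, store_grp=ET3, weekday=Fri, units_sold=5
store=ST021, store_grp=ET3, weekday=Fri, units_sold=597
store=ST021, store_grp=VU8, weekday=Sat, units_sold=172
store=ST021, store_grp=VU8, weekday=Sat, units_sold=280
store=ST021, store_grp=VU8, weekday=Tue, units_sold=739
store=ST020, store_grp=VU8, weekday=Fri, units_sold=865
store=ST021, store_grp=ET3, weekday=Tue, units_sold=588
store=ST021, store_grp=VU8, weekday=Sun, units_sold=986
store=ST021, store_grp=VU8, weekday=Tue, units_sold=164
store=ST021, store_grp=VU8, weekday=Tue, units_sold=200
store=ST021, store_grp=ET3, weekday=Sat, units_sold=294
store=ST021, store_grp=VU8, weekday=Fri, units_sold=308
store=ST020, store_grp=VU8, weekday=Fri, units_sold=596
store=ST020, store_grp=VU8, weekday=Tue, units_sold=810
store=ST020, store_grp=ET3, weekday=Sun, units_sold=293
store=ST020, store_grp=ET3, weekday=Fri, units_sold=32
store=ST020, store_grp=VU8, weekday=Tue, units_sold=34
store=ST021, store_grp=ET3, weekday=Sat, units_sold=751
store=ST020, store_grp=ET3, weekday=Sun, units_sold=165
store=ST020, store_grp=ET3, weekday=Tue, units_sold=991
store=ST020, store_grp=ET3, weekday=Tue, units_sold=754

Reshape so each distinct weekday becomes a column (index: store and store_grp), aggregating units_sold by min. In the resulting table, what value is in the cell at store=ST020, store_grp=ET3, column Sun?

165

Rows with store=ST020, store_grp=ET3 and weekday=Sun: units_sold values are 707, 449, 293, 165.
min(707, 449, 293, 165) = 165.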